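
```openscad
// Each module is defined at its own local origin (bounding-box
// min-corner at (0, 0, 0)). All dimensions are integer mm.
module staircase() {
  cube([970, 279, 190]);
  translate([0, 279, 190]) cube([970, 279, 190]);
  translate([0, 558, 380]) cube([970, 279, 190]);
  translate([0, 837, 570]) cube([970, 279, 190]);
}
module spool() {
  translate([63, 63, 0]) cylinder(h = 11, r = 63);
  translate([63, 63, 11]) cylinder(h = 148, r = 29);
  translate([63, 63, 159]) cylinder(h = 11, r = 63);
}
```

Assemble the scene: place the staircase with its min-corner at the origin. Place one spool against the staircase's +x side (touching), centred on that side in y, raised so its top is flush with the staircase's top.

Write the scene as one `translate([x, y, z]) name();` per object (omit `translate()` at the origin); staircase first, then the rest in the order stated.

staircase();
translate([970, 495, 590]) spool();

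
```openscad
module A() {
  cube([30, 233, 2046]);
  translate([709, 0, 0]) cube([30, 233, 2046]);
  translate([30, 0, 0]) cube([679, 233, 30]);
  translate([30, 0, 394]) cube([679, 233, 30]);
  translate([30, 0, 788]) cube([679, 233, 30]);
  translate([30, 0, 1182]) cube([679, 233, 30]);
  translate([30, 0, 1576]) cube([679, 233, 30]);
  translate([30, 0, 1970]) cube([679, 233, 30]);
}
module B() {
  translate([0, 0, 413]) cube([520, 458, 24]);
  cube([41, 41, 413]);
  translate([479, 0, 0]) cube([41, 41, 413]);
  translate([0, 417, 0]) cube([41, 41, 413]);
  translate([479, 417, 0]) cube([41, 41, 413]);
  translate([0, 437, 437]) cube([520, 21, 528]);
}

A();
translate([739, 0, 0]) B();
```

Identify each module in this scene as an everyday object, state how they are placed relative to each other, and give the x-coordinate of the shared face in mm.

The bookshelf's +x face and the chair's −x face are both at x = 739 mm.

A is a bookshelf. B is a chair. The chair is against the bookshelf's +x side, with their −y faces flush. The x-coordinate of the shared face is 739 mm.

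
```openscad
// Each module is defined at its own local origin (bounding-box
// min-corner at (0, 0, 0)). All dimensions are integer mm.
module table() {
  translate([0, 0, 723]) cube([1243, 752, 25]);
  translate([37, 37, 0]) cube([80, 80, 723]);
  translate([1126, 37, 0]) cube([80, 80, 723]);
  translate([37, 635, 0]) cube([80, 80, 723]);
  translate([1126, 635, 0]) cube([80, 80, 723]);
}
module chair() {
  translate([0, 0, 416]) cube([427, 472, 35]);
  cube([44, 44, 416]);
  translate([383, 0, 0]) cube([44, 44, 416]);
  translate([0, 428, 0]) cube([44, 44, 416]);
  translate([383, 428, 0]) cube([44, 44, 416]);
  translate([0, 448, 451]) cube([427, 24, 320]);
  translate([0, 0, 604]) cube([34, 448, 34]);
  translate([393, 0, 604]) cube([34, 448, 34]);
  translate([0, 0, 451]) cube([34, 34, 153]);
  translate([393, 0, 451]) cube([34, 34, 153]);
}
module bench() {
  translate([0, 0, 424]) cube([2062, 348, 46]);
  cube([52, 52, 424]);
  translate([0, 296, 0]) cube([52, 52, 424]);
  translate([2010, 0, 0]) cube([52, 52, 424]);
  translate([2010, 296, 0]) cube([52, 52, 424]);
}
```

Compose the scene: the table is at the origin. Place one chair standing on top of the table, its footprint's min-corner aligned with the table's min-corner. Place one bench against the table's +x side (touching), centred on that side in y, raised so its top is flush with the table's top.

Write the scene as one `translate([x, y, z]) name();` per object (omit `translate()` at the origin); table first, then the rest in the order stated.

table();
translate([0, 0, 748]) chair();
translate([1243, 202, 278]) bench();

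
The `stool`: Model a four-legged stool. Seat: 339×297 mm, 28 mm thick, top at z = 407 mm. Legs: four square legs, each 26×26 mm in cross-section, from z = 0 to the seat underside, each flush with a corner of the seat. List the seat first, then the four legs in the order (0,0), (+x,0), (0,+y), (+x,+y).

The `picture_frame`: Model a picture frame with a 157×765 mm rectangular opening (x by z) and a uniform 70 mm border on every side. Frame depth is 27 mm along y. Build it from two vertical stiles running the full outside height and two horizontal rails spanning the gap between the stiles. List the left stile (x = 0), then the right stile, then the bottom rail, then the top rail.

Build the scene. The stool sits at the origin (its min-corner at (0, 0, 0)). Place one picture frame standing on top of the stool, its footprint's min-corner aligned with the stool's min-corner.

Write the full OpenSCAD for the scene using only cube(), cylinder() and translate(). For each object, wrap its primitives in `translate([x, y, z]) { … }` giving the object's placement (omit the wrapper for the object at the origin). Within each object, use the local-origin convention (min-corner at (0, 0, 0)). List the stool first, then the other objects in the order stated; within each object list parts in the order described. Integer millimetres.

translate([0, 0, 379]) cube([339, 297, 28]);
cube([26, 26, 379]);
translate([313, 0, 0]) cube([26, 26, 379]);
translate([0, 271, 0]) cube([26, 26, 379]);
translate([313, 271, 0]) cube([26, 26, 379]);
translate([0, 0, 407]) {
  cube([70, 27, 905]);
  translate([227, 0, 0]) cube([70, 27, 905]);
  translate([70, 0, 0]) cube([157, 27, 70]);
  translate([70, 0, 835]) cube([157, 27, 70]);
}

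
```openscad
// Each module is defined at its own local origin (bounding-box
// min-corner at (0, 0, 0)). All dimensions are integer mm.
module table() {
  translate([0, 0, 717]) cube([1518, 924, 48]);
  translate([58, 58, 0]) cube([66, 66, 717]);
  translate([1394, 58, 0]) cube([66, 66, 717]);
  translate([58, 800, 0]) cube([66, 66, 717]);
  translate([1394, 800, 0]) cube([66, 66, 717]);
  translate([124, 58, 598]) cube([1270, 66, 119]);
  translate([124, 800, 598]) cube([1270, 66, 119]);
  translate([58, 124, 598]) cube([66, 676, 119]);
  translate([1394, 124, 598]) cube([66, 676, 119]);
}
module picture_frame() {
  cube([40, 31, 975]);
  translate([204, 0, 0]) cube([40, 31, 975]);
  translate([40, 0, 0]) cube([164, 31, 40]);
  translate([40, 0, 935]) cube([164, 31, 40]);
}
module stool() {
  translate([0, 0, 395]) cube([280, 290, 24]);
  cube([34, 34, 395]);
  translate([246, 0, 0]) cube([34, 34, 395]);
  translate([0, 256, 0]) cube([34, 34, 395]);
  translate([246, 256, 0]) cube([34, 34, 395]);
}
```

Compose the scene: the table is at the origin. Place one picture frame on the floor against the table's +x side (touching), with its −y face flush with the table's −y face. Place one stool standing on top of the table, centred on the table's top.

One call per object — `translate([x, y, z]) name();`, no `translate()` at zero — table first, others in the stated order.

table();
translate([1518, 0, 0]) picture_frame();
translate([619, 317, 765]) stool();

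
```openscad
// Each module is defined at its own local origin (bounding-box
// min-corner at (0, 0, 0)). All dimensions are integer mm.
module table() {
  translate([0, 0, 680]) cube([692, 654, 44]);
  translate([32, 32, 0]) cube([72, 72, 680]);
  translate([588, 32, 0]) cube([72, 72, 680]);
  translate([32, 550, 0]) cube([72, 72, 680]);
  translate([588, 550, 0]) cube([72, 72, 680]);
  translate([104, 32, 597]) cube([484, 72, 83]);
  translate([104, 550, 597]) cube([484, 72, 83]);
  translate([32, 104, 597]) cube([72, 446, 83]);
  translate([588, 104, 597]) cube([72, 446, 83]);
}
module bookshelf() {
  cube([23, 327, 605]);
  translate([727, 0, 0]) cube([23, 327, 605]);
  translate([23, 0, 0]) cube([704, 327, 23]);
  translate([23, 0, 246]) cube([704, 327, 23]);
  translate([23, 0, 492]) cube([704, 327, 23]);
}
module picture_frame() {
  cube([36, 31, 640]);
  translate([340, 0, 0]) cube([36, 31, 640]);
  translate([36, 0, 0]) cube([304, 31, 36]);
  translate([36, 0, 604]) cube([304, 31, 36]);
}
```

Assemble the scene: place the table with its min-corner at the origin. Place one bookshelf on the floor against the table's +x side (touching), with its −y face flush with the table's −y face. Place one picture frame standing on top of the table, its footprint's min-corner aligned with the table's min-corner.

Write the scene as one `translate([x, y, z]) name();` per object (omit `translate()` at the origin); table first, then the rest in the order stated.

table();
translate([692, 0, 0]) bookshelf();
translate([0, 0, 724]) picture_frame();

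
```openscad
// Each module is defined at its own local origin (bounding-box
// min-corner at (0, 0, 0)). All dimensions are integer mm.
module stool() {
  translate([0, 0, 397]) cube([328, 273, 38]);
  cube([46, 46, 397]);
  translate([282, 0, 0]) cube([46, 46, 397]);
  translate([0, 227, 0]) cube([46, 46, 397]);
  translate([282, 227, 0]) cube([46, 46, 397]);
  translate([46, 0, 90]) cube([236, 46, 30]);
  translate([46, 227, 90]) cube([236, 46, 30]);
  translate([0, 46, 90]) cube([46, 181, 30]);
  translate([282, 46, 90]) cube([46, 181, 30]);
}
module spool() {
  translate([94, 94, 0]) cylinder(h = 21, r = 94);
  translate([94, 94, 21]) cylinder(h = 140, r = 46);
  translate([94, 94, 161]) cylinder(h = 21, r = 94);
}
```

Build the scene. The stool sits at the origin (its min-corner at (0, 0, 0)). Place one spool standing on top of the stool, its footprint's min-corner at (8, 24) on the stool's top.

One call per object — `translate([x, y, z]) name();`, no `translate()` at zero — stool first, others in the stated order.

stool();
translate([8, 24, 435]) spool();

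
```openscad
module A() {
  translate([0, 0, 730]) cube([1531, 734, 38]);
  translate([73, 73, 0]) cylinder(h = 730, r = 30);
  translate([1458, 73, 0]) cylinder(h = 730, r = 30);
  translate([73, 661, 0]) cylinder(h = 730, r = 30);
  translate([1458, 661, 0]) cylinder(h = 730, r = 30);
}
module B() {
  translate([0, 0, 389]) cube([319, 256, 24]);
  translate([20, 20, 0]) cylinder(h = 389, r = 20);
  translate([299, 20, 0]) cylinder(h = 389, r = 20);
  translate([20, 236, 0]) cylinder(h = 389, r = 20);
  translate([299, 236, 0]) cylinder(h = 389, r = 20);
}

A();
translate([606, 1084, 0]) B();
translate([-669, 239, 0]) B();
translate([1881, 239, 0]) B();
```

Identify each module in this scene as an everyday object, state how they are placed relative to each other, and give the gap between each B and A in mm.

A is a table. B is a stool. Three stools sit around the table at the +y, −x, +x sides. The gap between each stool and the table is 350 mm.

Each stool's nearest face is 350 mm from the table's bounding box.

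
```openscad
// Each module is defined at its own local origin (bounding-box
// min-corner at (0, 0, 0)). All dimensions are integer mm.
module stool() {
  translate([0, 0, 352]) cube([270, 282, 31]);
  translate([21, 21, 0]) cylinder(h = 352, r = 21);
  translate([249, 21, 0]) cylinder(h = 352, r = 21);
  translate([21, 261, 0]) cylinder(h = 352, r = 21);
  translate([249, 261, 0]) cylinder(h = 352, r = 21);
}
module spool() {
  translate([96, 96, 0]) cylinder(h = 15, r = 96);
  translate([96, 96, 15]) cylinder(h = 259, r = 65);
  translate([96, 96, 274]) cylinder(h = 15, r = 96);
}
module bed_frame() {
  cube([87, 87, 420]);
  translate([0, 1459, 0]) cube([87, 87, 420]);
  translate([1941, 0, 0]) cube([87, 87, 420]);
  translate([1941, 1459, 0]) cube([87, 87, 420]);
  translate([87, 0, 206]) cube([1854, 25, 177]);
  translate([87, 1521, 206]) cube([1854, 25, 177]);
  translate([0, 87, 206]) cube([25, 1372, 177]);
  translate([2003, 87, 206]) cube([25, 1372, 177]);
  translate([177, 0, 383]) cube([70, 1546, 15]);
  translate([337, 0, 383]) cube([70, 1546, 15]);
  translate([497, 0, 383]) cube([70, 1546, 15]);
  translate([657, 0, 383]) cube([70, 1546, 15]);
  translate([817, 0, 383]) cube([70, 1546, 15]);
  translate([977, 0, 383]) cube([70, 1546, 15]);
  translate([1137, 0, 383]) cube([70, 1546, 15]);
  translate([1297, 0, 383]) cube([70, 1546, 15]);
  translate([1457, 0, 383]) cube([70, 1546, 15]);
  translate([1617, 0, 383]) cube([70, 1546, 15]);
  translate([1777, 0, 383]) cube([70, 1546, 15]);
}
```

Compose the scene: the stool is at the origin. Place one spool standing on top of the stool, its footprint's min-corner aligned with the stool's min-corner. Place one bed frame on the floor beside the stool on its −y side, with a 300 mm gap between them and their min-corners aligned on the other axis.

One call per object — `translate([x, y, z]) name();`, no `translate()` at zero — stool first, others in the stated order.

stool();
translate([0, 0, 383]) spool();
translate([0, -1846, 0]) bed_frame();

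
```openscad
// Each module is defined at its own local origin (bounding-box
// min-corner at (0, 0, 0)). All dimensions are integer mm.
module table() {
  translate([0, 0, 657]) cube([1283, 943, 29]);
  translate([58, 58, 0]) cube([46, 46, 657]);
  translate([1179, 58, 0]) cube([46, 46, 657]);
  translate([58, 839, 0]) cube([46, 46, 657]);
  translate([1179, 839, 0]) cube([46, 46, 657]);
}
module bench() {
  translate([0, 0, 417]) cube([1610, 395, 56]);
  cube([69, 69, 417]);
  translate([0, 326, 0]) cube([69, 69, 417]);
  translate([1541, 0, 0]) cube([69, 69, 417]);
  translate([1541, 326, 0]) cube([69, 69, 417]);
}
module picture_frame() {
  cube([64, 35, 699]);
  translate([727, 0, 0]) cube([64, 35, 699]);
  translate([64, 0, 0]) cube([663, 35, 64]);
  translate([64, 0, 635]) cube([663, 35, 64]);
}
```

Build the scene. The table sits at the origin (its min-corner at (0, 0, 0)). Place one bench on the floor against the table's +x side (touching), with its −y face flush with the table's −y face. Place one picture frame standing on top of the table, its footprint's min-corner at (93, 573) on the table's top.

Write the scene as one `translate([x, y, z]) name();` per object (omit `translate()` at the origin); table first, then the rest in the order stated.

table();
translate([1283, 0, 0]) bench();
translate([93, 573, 686]) picture_frame();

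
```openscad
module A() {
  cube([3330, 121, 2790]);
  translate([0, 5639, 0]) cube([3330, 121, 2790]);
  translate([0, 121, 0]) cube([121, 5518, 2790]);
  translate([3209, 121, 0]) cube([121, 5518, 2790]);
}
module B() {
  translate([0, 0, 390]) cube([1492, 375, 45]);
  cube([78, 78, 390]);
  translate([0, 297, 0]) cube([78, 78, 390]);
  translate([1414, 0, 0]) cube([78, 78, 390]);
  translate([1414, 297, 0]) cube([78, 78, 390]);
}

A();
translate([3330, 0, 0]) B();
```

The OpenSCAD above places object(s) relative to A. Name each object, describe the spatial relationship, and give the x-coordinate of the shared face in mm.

The house frame's +x face and the bench's −x face are both at x = 3330 mm.

A is a house frame. B is a bench. The bench is against the house frame's +x side, with their −y faces flush. The x-coordinate of the shared face is 3330 mm.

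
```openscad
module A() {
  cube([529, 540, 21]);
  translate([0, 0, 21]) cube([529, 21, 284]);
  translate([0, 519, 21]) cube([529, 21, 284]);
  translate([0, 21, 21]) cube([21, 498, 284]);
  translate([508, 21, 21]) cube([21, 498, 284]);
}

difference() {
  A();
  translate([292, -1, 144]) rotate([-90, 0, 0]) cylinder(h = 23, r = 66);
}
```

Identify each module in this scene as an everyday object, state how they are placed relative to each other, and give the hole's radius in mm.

The subtracted cylinder has r = 66 mm.

A is an open box. The open box has a circular hole through its front wall. The hole's radius is 66 mm.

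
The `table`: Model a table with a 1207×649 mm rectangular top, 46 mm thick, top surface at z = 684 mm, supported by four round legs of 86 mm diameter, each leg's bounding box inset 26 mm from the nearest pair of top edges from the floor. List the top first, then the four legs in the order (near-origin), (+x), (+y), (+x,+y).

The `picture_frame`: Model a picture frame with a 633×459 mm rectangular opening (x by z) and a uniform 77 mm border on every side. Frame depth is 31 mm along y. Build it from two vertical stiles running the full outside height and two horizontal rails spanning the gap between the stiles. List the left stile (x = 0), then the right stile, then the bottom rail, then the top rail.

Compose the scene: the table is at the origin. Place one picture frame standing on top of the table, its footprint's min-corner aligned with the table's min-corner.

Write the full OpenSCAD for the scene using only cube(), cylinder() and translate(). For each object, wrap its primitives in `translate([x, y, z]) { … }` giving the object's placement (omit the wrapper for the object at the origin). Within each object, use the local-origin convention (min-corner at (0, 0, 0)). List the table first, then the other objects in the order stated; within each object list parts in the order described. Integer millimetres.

translate([0, 0, 638]) cube([1207, 649, 46]);
translate([69, 69, 0]) cylinder(h = 638, r = 43);
translate([1138, 69, 0]) cylinder(h = 638, r = 43);
translate([69, 580, 0]) cylinder(h = 638, r = 43);
translate([1138, 580, 0]) cylinder(h = 638, r = 43);
translate([0, 0, 684]) {
  cube([77, 31, 613]);
  translate([710, 0, 0]) cube([77, 31, 613]);
  translate([77, 0, 0]) cube([633, 31, 77]);
  translate([77, 0, 536]) cube([633, 31, 77]);
}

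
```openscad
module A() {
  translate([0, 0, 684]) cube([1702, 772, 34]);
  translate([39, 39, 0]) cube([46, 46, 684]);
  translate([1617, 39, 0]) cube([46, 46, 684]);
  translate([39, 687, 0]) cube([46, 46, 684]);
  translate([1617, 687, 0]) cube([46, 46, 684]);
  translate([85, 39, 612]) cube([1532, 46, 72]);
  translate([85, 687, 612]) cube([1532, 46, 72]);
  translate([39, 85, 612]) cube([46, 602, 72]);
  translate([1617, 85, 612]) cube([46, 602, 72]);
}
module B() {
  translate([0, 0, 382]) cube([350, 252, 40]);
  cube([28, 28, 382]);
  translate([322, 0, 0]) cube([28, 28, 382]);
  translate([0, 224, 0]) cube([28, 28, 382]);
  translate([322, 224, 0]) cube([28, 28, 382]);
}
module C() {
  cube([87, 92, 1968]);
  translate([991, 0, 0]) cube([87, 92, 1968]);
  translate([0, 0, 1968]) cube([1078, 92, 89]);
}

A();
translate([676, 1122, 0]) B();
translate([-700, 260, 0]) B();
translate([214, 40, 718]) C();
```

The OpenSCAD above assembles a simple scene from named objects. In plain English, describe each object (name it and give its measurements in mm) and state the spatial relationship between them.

A is a table: top 1702 mm (x) × 772 mm (y), 34 mm thick, upper face at z = 718 mm, on four 46×46 mm square legs, each inset 39 mm from the nearest pair of top edges, running from z = 0 to the bottom of the top. Four apron rails, 46 mm thick and 72 mm tall, run between adjacent legs with their top edges flush with the underside of the top and their outer faces flush with the legs' outer faces.

B is a simple wooden stool: a rectangular seat 350 mm (x) by 252 mm (y), 40 mm thick, top face at z = 422 mm, on four square legs, each 28×28 mm in cross-section. The legs rest on z = 0, each flush with a corner of the seat.

C is a door frame. The clear opening is 904 mm wide and 1968 mm high. Two 87 mm wide jambs, 92 mm deep, stand either side of the opening from the floor to the top of the opening. A 89 mm thick head sits across the top of both jambs, spanning the full outside width of the frame.

Two stools sit around the table at the +y, −x sides. The door frame is on top of the table.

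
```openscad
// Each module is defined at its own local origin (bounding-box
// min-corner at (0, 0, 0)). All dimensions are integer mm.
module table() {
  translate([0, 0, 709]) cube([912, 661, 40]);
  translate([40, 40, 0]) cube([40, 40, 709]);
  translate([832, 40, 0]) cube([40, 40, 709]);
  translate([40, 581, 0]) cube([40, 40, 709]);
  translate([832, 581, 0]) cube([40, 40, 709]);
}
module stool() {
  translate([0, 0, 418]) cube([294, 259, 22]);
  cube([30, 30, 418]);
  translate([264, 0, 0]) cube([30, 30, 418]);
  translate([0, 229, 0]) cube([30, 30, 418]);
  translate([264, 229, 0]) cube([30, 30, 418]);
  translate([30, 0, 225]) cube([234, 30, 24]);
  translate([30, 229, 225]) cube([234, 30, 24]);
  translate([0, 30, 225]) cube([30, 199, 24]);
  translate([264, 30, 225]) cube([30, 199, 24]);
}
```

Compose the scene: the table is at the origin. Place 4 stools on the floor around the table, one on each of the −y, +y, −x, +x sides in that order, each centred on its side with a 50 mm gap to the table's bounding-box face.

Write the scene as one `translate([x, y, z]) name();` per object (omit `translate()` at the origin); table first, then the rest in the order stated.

table();
translate([309, -309, 0]) stool();
translate([309, 711, 0]) stool();
translate([-344, 201, 0]) stool();
translate([962, 201, 0]) stool();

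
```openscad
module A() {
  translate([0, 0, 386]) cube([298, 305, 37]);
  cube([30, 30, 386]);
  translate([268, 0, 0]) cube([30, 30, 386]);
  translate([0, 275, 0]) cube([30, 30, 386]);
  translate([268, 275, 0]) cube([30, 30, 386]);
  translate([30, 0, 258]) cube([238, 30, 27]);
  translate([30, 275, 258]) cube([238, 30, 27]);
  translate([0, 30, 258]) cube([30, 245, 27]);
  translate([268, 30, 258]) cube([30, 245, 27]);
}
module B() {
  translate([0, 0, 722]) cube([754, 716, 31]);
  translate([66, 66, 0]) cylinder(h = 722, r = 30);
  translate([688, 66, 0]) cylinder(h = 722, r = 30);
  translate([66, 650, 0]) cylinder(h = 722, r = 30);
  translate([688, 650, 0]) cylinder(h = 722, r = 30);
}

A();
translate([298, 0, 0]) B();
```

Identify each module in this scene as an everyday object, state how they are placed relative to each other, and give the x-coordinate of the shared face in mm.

A is a stool. B is a table. The table is against the stool's +x side, with their −y faces flush. The x-coordinate of the shared face is 298 mm.

The stool's +x face and the table's −x face are both at x = 298 mm.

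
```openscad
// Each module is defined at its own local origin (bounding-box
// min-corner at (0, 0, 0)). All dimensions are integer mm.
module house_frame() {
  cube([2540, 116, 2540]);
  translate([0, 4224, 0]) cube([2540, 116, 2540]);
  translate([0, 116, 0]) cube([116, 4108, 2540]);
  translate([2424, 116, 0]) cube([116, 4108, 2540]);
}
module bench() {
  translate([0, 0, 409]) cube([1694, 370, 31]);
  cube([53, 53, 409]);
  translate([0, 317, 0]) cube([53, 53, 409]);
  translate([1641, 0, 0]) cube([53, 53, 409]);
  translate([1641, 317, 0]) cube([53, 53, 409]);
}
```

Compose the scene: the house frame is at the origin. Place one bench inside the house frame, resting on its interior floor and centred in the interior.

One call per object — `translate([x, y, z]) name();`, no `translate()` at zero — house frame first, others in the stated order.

house_frame();
translate([423, 1985, 0]) bench();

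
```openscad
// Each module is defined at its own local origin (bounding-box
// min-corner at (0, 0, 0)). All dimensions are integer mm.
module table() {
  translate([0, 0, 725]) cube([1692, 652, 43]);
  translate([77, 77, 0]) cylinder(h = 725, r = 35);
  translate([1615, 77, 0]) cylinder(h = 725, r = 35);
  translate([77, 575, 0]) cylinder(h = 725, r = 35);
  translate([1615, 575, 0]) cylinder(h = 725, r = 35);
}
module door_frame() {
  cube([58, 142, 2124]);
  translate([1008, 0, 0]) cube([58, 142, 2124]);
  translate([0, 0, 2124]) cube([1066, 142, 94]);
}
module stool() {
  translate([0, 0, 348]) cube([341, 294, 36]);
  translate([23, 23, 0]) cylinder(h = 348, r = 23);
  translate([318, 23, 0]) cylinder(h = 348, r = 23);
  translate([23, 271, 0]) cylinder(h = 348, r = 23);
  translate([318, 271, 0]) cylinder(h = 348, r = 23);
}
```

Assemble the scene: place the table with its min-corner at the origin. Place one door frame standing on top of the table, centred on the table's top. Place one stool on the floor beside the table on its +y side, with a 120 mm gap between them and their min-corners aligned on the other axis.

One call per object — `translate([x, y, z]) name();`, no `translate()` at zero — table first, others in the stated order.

table();
translate([313, 255, 768]) door_frame();
translate([0, 772, 0]) stool();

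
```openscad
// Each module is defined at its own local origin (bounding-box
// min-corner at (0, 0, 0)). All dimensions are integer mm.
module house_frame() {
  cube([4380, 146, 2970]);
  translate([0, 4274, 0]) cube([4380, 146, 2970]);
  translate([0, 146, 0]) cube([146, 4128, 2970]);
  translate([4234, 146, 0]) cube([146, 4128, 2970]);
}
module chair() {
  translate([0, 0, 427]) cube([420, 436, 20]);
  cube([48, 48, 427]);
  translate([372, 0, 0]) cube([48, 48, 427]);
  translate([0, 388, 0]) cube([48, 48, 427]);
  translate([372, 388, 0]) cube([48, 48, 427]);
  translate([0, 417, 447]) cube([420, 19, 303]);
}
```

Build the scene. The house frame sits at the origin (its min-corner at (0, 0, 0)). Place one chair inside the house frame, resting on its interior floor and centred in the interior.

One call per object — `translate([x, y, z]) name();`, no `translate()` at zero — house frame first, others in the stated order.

house_frame();
translate([1980, 1992, 0]) chair();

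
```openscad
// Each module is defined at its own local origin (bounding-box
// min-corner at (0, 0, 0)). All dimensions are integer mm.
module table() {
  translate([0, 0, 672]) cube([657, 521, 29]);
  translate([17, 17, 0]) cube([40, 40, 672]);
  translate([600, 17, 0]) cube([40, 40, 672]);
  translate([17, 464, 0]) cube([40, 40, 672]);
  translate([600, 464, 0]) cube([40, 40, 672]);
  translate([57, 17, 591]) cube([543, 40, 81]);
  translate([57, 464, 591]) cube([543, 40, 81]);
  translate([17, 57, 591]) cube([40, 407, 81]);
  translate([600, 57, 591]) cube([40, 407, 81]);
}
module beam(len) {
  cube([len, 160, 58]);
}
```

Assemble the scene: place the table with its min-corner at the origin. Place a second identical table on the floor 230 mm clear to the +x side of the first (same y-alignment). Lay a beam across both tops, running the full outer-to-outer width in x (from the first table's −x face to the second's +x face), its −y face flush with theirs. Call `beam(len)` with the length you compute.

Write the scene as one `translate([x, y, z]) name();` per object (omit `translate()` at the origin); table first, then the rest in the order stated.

table();
translate([887, 0, 0]) table();
translate([0, 0, 701]) beam(1544);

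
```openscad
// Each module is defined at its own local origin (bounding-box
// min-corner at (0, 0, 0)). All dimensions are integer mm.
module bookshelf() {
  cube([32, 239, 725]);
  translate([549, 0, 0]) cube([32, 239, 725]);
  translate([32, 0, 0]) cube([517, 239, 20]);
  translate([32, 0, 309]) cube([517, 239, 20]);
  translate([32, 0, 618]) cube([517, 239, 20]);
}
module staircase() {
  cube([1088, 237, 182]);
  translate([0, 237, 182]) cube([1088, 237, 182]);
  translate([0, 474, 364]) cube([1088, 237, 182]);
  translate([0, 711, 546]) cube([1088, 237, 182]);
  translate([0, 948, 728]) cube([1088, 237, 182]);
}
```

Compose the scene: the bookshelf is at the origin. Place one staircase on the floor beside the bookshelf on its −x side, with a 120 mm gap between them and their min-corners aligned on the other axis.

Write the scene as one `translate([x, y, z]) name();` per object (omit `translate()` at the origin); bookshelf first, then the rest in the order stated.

bookshelf();
translate([-1208, 0, 0]) staircase();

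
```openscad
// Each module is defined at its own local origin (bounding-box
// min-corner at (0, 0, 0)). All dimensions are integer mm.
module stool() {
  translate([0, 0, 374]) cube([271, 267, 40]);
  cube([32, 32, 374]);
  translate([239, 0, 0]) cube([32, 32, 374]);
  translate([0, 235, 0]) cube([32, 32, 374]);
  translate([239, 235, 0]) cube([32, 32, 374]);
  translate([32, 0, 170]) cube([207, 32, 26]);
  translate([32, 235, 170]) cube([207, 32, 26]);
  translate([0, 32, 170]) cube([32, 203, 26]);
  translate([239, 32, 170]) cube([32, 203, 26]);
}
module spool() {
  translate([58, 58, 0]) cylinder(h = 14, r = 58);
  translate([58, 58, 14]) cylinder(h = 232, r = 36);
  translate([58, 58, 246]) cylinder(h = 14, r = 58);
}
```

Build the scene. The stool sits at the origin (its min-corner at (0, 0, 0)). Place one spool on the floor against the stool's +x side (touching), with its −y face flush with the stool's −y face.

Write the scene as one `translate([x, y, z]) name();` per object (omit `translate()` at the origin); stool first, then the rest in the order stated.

stool();
translate([271, 0, 0]) spool();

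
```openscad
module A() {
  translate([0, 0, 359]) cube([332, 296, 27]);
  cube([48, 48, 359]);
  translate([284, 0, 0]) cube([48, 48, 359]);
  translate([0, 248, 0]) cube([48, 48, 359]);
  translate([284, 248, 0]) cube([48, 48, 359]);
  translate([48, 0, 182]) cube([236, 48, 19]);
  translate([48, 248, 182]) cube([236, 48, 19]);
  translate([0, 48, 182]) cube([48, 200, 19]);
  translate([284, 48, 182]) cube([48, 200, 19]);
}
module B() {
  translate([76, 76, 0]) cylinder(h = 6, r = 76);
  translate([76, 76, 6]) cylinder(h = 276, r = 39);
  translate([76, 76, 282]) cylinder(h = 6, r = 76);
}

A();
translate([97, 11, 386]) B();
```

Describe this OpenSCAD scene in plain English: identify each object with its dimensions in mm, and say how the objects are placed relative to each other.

A is a four-legged stool. The seat is 332×296 mm, 27 mm thick, top at z = 386 mm. It stands on four square legs, each 48×48 mm in cross-section, from z = 0 to the seat underside, each flush with a corner of the seat. Four stretchers, 48 mm wide and 19 mm tall, connect adjacent legs with their undersides at z = 182 mm, each running between the inner faces of the legs it joins and aligned with the legs' outer faces on the other axis.

B is a spool: two coaxial disc flanges of radius 76 mm and thickness 6 mm, joined by a core cylinder of radius 39 mm and height 276 mm. The lower flange rests on z = 0 and the three cylinders share a vertical axis.

The spool is on top of the stool.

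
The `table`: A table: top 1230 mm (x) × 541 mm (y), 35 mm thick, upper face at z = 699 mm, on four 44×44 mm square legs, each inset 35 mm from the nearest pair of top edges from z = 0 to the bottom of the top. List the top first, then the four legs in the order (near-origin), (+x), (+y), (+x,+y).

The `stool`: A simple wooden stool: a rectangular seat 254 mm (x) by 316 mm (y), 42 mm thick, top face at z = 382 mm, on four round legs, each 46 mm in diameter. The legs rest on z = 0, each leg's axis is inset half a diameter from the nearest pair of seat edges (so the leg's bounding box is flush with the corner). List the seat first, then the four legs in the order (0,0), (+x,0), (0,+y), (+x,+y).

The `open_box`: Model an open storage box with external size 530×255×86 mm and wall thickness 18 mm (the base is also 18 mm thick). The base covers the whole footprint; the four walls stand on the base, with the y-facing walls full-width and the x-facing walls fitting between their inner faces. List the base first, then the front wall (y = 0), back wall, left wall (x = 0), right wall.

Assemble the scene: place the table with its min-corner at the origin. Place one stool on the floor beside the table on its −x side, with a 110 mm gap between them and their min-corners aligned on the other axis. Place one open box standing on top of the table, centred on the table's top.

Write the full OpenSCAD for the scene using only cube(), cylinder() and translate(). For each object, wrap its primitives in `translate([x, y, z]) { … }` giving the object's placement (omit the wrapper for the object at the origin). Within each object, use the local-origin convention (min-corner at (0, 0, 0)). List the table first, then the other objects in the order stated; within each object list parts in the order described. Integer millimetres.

translate([0, 0, 664]) cube([1230, 541, 35]);
translate([35, 35, 0]) cube([44, 44, 664]);
translate([1151, 35, 0]) cube([44, 44, 664]);
translate([35, 462, 0]) cube([44, 44, 664]);
translate([1151, 462, 0]) cube([44, 44, 664]);
translate([-364, 0, 0]) {
  translate([0, 0, 340]) cube([254, 316, 42]);
  translate([23, 23, 0]) cylinder(h = 340, r = 23);
  translate([231, 23, 0]) cylinder(h = 340, r = 23);
  translate([23, 293, 0]) cylinder(h = 340, r = 23);
  translate([231, 293, 0]) cylinder(h = 340, r = 23);
}
translate([350, 143, 699]) {
  cube([530, 255, 18]);
  translate([0, 0, 18]) cube([530, 18, 68]);
  translate([0, 237, 18]) cube([530, 18, 68]);
  translate([0, 18, 18]) cube([18, 219, 68]);
  translate([512, 18, 18]) cube([18, 219, 68]);
}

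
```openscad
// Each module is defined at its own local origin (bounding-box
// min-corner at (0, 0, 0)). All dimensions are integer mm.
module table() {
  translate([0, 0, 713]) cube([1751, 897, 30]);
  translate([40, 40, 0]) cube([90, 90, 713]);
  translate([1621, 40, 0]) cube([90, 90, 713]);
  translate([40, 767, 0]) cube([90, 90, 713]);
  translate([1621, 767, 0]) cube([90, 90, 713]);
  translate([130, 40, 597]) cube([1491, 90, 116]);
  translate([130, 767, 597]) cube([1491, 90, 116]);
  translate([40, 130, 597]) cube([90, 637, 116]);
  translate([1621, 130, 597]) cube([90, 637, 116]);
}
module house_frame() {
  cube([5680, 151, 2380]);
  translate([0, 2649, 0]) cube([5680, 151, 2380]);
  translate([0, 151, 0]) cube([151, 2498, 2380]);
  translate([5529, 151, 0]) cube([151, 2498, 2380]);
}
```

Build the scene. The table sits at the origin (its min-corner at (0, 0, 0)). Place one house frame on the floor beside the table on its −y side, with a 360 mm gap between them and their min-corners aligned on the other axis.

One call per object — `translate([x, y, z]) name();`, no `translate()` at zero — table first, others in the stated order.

table();
translate([0, -3160, 0]) house_frame();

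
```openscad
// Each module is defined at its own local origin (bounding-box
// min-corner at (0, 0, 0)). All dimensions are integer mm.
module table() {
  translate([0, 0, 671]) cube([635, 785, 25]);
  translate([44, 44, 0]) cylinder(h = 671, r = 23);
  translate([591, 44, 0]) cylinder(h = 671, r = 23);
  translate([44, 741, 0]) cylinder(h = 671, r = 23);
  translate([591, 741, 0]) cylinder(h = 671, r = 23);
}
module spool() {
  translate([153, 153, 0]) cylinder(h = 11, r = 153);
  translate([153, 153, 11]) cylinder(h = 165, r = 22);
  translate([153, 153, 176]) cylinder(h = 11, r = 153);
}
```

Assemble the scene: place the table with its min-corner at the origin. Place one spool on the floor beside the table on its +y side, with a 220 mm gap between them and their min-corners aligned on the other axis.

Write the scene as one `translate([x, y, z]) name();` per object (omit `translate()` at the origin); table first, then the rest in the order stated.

table();
translate([0, 1005, 0]) spool();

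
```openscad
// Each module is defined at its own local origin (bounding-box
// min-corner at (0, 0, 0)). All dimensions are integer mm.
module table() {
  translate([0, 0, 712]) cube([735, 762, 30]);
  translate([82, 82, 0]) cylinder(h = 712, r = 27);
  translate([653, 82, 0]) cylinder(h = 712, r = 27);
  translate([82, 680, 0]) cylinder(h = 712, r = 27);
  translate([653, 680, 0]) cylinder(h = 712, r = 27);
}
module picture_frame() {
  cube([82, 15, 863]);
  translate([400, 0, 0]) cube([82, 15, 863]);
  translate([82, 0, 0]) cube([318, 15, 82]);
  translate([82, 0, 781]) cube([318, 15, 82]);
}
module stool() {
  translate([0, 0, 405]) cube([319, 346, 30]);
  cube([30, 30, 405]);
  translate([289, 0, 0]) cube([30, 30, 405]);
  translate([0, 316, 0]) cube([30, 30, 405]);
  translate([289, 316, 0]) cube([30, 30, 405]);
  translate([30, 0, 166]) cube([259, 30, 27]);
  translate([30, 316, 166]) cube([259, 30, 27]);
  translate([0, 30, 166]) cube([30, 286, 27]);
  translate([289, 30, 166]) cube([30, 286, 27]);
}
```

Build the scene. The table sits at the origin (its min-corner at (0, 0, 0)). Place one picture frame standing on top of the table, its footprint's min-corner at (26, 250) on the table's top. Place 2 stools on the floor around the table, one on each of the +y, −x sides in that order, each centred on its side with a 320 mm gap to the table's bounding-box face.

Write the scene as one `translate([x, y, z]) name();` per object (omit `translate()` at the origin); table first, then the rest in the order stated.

table();
translate([26, 250, 742]) picture_frame();
translate([208, 1082, 0]) stool();
translate([-639, 208, 0]) stool();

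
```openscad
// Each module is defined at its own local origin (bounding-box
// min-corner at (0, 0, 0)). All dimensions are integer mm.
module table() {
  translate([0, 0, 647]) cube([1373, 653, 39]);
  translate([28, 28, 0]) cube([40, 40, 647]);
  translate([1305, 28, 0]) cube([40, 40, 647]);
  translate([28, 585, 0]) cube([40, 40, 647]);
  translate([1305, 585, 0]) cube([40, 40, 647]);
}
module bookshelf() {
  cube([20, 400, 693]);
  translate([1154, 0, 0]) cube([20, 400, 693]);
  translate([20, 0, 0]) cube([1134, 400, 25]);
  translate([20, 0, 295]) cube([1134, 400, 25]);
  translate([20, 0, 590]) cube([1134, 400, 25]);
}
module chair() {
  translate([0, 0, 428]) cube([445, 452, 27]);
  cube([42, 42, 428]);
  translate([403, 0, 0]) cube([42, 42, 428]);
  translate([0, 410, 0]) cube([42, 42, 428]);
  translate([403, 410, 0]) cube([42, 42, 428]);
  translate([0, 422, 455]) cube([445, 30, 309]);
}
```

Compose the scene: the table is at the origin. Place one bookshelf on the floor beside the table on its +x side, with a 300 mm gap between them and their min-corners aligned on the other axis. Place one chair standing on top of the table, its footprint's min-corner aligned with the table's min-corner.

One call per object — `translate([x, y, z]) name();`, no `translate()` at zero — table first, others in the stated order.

table();
translate([1673, 0, 0]) bookshelf();
translate([0, 0, 686]) chair();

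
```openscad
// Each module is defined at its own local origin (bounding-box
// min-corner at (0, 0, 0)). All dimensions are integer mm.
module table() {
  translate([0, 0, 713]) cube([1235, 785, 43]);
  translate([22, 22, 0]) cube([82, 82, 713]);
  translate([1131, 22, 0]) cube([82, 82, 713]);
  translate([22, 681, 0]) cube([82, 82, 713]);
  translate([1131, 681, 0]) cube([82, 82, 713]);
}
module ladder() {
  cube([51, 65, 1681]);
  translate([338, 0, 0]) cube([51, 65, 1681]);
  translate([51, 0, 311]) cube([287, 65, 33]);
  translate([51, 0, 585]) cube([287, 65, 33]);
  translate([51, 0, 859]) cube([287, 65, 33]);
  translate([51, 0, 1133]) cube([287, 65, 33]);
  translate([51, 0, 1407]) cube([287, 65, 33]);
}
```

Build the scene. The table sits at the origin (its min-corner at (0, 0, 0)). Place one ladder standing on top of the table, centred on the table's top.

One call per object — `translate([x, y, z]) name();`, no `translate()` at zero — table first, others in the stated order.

table();
translate([423, 360, 756]) ladder();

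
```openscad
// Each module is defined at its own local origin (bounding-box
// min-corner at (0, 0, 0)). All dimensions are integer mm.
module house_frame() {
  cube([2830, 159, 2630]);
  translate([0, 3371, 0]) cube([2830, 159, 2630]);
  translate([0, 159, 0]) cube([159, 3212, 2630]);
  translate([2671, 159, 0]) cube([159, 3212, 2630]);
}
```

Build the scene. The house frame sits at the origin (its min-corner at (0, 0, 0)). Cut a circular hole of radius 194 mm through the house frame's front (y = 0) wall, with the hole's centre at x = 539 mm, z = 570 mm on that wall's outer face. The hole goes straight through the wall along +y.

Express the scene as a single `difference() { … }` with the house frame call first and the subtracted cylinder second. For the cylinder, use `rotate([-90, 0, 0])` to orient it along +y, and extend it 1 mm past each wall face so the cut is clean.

difference() {
  house_frame();
  translate([539, -1, 570]) rotate([-90, 0, 0]) cylinder(h = 161, r = 194);
}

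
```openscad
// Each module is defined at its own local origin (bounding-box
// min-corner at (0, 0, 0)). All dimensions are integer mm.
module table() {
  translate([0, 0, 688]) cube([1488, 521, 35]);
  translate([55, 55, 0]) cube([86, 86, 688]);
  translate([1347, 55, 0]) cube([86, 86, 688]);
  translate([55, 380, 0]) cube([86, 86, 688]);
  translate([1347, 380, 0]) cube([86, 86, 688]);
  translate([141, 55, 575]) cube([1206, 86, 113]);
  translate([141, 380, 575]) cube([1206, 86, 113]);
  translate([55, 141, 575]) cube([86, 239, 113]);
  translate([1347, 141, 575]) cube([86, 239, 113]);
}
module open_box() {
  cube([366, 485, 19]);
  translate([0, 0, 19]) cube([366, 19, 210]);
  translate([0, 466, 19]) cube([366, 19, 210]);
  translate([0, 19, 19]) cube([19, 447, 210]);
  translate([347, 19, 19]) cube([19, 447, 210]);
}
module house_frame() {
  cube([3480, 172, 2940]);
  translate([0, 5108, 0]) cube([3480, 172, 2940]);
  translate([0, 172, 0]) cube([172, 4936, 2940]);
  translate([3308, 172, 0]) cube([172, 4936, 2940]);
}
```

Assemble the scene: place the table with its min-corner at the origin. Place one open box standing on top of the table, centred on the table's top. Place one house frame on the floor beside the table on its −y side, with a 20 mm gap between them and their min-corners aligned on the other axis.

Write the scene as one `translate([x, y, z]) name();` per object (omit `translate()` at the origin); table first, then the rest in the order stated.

table();
translate([561, 18, 723]) open_box();
translate([0, -5300, 0]) house_frame();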